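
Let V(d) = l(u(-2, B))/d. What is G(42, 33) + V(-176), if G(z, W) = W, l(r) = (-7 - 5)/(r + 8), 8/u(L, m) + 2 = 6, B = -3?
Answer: 14523/440 ≈ 33.007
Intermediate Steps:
u(L, m) = 2 (u(L, m) = 8/(-2 + 6) = 8/4 = 8*(¼) = 2)
l(r) = -12/(8 + r)
V(d) = -6/(5*d) (V(d) = (-12/(8 + 2))/d = (-12/10)/d = (-12*⅒)/d = -6/(5*d))
G(42, 33) + V(-176) = 33 - 6/5/(-176) = 33 - 6/5*(-1/176) = 33 + 3/440 = 14523/440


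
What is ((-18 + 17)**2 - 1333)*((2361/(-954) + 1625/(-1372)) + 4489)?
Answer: -108609960765/18179 ≈ -5.9745e+6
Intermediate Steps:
((-18 + 17)**2 - 1333)*((2361/(-954) + 1625/(-1372)) + 4489) = ((-1)**2 - 1333)*((2361*(-1/954) + 1625*(-1/1372)) + 4489) = (1 - 1333)*((-787/318 - 1625/1372) + 4489) = -1332*(-798257/218148 + 4489) = -1332*978468115/218148 = -108609960765/18179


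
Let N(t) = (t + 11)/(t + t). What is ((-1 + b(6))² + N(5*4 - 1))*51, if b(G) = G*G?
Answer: 1187790/19 ≈ 62515.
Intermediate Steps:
b(G) = G²
N(t) = (11 + t)/(2*t) (N(t) = (11 + t)/((2*t)) = (11 + t)*(1/(2*t)) = (11 + t)/(2*t))
((-1 + b(6))² + N(5*4 - 1))*51 = ((-1 + 6²)² + (11 + (5*4 - 1))/(2*(5*4 - 1)))*51 = ((-1 + 36)² + (11 + (20 - 1))/(2*(20 - 1)))*51 = (35² + (½)*(11 + 19)/19)*51 = (1225 + (½)*(1/19)*30)*51 = (1225 + 15/19)*51 = (23290/19)*51 = 1187790/19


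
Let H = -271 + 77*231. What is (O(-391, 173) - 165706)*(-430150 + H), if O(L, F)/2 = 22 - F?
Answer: 68500545072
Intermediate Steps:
O(L, F) = 44 - 2*F (O(L, F) = 2*(22 - F) = 44 - 2*F)
H = 17516 (H = -271 + 17787 = 17516)
(O(-391, 173) - 165706)*(-430150 + H) = ((44 - 2*173) - 165706)*(-430150 + 17516) = ((44 - 346) - 165706)*(-412634) = (-302 - 165706)*(-412634) = -166008*(-412634) = 68500545072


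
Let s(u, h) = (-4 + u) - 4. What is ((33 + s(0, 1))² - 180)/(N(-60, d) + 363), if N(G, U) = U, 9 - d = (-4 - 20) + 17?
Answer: 445/379 ≈ 1.1741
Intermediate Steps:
d = 16 (d = 9 - ((-4 - 20) + 17) = 9 - (-24 + 17) = 9 - 1*(-7) = 9 + 7 = 16)
s(u, h) = -8 + u
((33 + s(0, 1))² - 180)/(N(-60, d) + 363) = ((33 + (-8 + 0))² - 180)/(16 + 363) = ((33 - 8)² - 180)/379 = (25² - 180)*(1/379) = (625 - 180)*(1/379) = 445*(1/379) = 445/379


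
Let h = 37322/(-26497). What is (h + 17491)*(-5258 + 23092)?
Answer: 8264662686970/26497 ≈ 3.1191e+8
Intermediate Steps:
h = -37322/26497 (h = 37322*(-1/26497) = -37322/26497 ≈ -1.4085)
(h + 17491)*(-5258 + 23092) = (-37322/26497 + 17491)*(-5258 + 23092) = (463421705/26497)*17834 = 8264662686970/26497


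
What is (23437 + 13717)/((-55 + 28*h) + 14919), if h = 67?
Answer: 18577/8370 ≈ 2.2195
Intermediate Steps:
(23437 + 13717)/((-55 + 28*h) + 14919) = (23437 + 13717)/((-55 + 28*67) + 14919) = 37154/((-55 + 1876) + 14919) = 37154/(1821 + 14919) = 37154/16740 = 37154*(1/16740) = 18577/8370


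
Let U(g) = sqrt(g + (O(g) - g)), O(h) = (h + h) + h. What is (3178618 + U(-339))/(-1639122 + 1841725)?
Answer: 3178618/202603 + 3*I*sqrt(113)/202603 ≈ 15.689 + 0.0001574*I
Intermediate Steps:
O(h) = 3*h (O(h) = 2*h + h = 3*h)
U(g) = sqrt(3)*sqrt(g) (U(g) = sqrt(g + (3*g - g)) = sqrt(g + 2*g) = sqrt(3*g) = sqrt(3)*sqrt(g))
(3178618 + U(-339))/(-1639122 + 1841725) = (3178618 + sqrt(3)*sqrt(-339))/(-1639122 + 1841725) = (3178618 + sqrt(3)*(I*sqrt(339)))/202603 = (3178618 + 3*I*sqrt(113))*(1/202603) = 3178618/202603 + 3*I*sqrt(113)/202603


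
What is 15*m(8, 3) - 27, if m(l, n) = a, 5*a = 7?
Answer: -6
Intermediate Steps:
a = 7/5 (a = (⅕)*7 = 7/5 ≈ 1.4000)
m(l, n) = 7/5
15*m(8, 3) - 27 = 15*(7/5) - 27 = 21 - 27 = -6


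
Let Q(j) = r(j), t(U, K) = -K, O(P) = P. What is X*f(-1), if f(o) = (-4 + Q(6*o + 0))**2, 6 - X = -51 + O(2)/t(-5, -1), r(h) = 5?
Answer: 55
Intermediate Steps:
Q(j) = 5
X = 55 (X = 6 - (-51 + 2/((-1*(-1)))) = 6 - (-51 + 2/1) = 6 - (-51 + 2*1) = 6 - (-51 + 2) = 6 - 1*(-49) = 6 + 49 = 55)
f(o) = 1 (f(o) = (-4 + 5)**2 = 1**2 = 1)
X*f(-1) = 55*1 = 55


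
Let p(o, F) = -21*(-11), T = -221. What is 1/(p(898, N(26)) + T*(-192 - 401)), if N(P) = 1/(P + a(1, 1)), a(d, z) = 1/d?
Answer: 1/131284 ≈ 7.6171e-6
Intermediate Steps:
N(P) = 1/(1 + P) (N(P) = 1/(P + 1/1) = 1/(P + 1) = 1/(1 + P))
p(o, F) = 231
1/(p(898, N(26)) + T*(-192 - 401)) = 1/(231 - 221*(-192 - 401)) = 1/(231 - 221*(-593)) = 1/(231 + 131053) = 1/131284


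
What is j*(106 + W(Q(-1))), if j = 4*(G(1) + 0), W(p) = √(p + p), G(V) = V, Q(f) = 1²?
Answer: 424 + 4*√2 ≈ 429.66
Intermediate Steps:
Q(f) = 1
W(p) = √2*√p (W(p) = √(2*p) = √2*√p)
j = 4 (j = 4*(1 + 0) = 4*1 = 4)
j*(106 + W(Q(-1))) = 4*(106 + √2*√1) = 4*(106 + √2*1) = 4*(106 + √2) = 424 + 4*√2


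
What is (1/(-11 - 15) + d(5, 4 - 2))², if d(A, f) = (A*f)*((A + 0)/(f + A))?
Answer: 1671849/33124 ≈ 50.472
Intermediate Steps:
d(A, f) = f*A²/(A + f) (d(A, f) = (A*f)*(A/(A + f)) = f*A²/(A + f))
(1/(-11 - 15) + d(5, 4 - 2))² = (1/(-11 - 15) + (4 - 2)*5²/(5 + (4 - 2)))² = (1/(-26) + 2*25/(5 + 2))² = (-1/26 + 2*25/7)² = (-1/26 + 2*25*(⅐))² = (-1/26 + 50/7)² = (1293/182)² = 1671849/33124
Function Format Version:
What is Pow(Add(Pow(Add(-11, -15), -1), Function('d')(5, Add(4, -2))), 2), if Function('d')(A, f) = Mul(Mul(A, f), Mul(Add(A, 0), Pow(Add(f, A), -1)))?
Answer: Rational(1671849, 33124) ≈ 50.472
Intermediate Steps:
Function('d')(A, f) = Mul(f, Pow(A, 2), Pow(Add(A, f), -1)) (Function('d')(A, f) = Mul(Mul(A, f), Mul(A, Pow(Add(A, f), -1))) = Mul(f, Pow(A, 2), Pow(Add(A, f), -1)))
Pow(Add(Pow(Add(-11, -15), -1), Function('d')(5, Add(4, -2))), 2) = Pow(Add(Pow(Add(-11, -15), -1), Mul(Add(4, -2), Pow(5, 2), Pow(Add(5, Add(4, -2)), -1))), 2) = Pow(Add(Pow(-26, -1), Mul(2, 25, Pow(Add(5, 2), -1))), 2) = Pow(Add(Rational(-1, 26), Mul(2, 25, Pow(7, -1))), 2) = Pow(Add(Rational(-1, 26), Mul(2, 25, Rational(1, 7))), 2) = Pow(Add(Rational(-1, 26), Rational(50, 7)), 2) = Pow(Rational(1293, 182), 2) = Rational(1671849, 33124)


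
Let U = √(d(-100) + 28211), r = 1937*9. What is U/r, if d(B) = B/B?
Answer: 2*√7053/17433 ≈ 0.0096349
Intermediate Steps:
d(B) = 1
r = 17433
U = 2*√7053 (U = √(1 + 28211) = √28212 = 2*√7053 ≈ 167.96)
U/r = (2*√7053)/17433 = (2*√7053)*(1/17433) = 2*√7053/17433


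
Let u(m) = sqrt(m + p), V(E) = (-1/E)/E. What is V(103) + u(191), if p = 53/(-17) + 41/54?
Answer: -1/10609 + sqrt(17663646)/306 ≈ 13.735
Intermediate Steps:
p = -2165/918 (p = 53*(-1/17) + 41*(1/54) = -53/17 + 41/54 = -2165/918 ≈ -2.3584)
V(E) = -1/E**2
u(m) = sqrt(-2165/918 + m) (u(m) = sqrt(m - 2165/918) = sqrt(-2165/918 + m))
V(103) + u(191) = -1/103**2 + sqrt(-220830 + 93636*191)/306 = -1*1/10609 + sqrt(-220830 + 17884476)/306 = -1/10609 + sqrt(17663646)/306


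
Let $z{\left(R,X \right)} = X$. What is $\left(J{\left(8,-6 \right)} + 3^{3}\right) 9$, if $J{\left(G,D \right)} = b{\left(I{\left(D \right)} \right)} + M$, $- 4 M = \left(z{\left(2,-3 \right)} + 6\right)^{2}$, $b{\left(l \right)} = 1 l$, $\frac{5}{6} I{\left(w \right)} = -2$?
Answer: $\frac{4023}{20} \approx 201.15$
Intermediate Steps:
$I{\left(w \right)} = - \frac{12}{5}$ ($I{\left(w \right)} = \frac{6}{5} \left(-2\right) = - \frac{12}{5}$)
$b{\left(l \right)} = l$
$M = - \frac{9}{4}$ ($M = - \frac{\left(-3 + 6\right)^{2}}{4} = - \frac{3^{2}}{4} = \left(- \frac{1}{4}\right) 9 = - \frac{9}{4} \approx -2.25$)
$J{\left(G,D \right)} = - \frac{93}{20}$ ($J{\left(G,D \right)} = - \frac{12}{5} - \frac{9}{4} = - \frac{93}{20}$)
$\left(J{\left(8,-6 \right)} + 3^{3}\right) 9 = \left(- \frac{93}{20} + 3^{3}\right) 9 = \left(- \frac{93}{20} + 27\right) 9 = \frac{447}{20} \cdot 9 = \frac{4023}{20}$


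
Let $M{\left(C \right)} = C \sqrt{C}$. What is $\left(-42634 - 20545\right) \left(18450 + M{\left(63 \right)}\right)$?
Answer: $-1165652550 - 11940831 \sqrt{7} \approx -1.1972 \cdot 10^{9}$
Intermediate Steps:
$M{\left(C \right)} = C^{\frac{3}{2}}$
$\left(-42634 - 20545\right) \left(18450 + M{\left(63 \right)}\right) = \left(-42634 - 20545\right) \left(18450 + 63^{\frac{3}{2}}\right) = - 63179 \left(18450 + 189 \sqrt{7}\right) = -1165652550 - 11940831 \sqrt{7}$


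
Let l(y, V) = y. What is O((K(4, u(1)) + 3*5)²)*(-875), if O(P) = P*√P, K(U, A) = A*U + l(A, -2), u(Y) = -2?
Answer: -109375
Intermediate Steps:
K(U, A) = A + A*U (K(U, A) = A*U + A = A + A*U)
O(P) = P^(3/2)
O((K(4, u(1)) + 3*5)²)*(-875) = ((-2*(1 + 4) + 3*5)²)^(3/2)*(-875) = ((-2*5 + 15)²)^(3/2)*(-875) = ((-10 + 15)²)^(3/2)*(-875) = (5²)^(3/2)*(-875) = 25^(3/2)*(-875) = 125*(-875) = -109375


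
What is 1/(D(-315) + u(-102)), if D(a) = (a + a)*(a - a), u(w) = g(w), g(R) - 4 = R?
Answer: -1/98 ≈ -0.010204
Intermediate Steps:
g(R) = 4 + R
u(w) = 4 + w
D(a) = 0 (D(a) = (2*a)*0 = 0)
1/(D(-315) + u(-102)) = 1/(0 + (4 - 102)) = 1/(0 - 98) = 1/(-98) = -1/98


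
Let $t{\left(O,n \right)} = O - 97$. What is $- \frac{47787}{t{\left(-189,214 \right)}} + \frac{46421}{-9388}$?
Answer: $\frac{217673975}{1342484} \approx 162.14$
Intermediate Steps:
$t{\left(O,n \right)} = -97 + O$
$- \frac{47787}{t{\left(-189,214 \right)}} + \frac{46421}{-9388} = - \frac{47787}{-97 - 189} + \frac{46421}{-9388} = - \frac{47787}{-286} + 46421 \left(- \frac{1}{9388}\right) = \left(-47787\right) \left(- \frac{1}{286}\right) - \frac{46421}{9388} = \frac{47787}{286} - \frac{46421}{9388} = \frac{217673975}{1342484}$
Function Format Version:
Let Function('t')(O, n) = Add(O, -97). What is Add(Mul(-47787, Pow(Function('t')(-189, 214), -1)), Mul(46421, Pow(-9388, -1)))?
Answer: Rational(217673975, 1342484) ≈ 162.14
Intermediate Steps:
Function('t')(O, n) = Add(-97, O)
Add(Mul(-47787, Pow(Function('t')(-189, 214), -1)), Mul(46421, Pow(-9388, -1))) = Add(Mul(-47787, Pow(Add(-97, -189), -1)), Mul(46421, Pow(-9388, -1))) = Add(Mul(-47787, Pow(-286, -1)), Mul(46421, Rational(-1, 9388))) = Add(Mul(-47787, Rational(-1, 286)), Rational(-46421, 9388)) = Add(Rational(47787, 286), Rational(-46421, 9388)) = Rational(217673975, 1342484)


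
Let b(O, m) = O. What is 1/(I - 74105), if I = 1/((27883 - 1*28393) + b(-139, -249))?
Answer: -649/48094146 ≈ -1.3494e-5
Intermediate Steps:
I = -1/649 (I = 1/((27883 - 1*28393) - 139) = 1/((27883 - 28393) - 139) = 1/(-510 - 139) = 1/(-649) = -1/649 ≈ -0.0015408)
1/(I - 74105) = 1/(-1/649 - 74105) = 1/(-48094146/649) = -649/48094146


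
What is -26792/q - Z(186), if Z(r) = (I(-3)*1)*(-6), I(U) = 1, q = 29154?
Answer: 74066/14577 ≈ 5.0810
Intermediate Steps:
Z(r) = -6 (Z(r) = (1*1)*(-6) = 1*(-6) = -6)
-26792/q - Z(186) = -26792/29154 - 1*(-6) = -26792*1/29154 + 6 = -13396/14577 + 6 = 74066/14577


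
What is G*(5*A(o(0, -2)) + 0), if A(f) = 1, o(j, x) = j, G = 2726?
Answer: 13630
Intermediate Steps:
G*(5*A(o(0, -2)) + 0) = 2726*(5*1 + 0) = 2726*(5 + 0) = 2726*5 = 13630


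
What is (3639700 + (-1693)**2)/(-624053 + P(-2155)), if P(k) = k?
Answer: -6505949/626208 ≈ -10.389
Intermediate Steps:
(3639700 + (-1693)**2)/(-624053 + P(-2155)) = (3639700 + (-1693)**2)/(-624053 - 2155) = (3639700 + 2866249)/(-626208) = 6505949*(-1/626208) = -6505949/626208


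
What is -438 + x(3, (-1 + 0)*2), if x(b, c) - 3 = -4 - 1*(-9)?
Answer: -430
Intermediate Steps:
x(b, c) = 8 (x(b, c) = 3 + (-4 - 1*(-9)) = 3 + (-4 + 9) = 3 + 5 = 8)
-438 + x(3, (-1 + 0)*2) = -438 + 8 = -430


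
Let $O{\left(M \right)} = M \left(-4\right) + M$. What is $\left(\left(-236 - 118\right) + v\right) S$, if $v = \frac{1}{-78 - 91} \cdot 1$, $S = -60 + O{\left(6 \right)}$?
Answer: $\frac{358962}{13} \approx 27612.0$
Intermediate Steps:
$O{\left(M \right)} = - 3 M$ ($O{\left(M \right)} = - 4 M + M = - 3 M$)
$S = -78$ ($S = -60 - 18 = -78$)
$v = - \frac{1}{169}$ ($v = \frac{1}{-169} \cdot 1 = \left(- \frac{1}{169}\right) 1 = - \frac{1}{169} \approx -0.0059172$)
$\left(\left(-236 - 118\right) + v\right) S = \left(\left(-236 - 118\right) - \frac{1}{169}\right) \left(-78\right) = \left(-354 - \frac{1}{169}\right) \left(-78\right) = \left(- \frac{59827}{169}\right) \left(-78\right) = \frac{358962}{13}$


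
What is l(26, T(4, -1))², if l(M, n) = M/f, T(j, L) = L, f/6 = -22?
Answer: 169/4356 ≈ 0.038797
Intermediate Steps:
f = -132 (f = 6*(-22) = -132)
l(M, n) = -M/132 (l(M, n) = M/(-132) = M*(-1/132) = -M/132)
l(26, T(4, -1))² = (-1/132*26)² = (-13/66)² = 169/4356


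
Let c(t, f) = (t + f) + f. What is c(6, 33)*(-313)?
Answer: -22536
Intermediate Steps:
c(t, f) = t + 2*f (c(t, f) = (f + t) + f = t + 2*f)
c(6, 33)*(-313) = (6 + 2*33)*(-313) = (6 + 66)*(-313) = 72*(-313) = -22536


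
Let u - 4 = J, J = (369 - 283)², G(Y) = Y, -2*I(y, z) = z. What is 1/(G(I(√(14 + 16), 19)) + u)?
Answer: 2/14781 ≈ 0.00013531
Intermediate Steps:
I(y, z) = -z/2
J = 7396 (J = 86² = 7396)
u = 7400 (u = 4 + 7396 = 7400)
1/(G(I(√(14 + 16), 19)) + u) = 1/(-½*19 + 7400) = 1/(-19/2 + 7400) = 1/(14781/2) = 2/14781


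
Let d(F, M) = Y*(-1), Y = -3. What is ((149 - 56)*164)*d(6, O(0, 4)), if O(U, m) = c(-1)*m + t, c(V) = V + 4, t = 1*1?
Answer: 45756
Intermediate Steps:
t = 1
c(V) = 4 + V
O(U, m) = 1 + 3*m (O(U, m) = (4 - 1)*m + 1 = 3*m + 1 = 1 + 3*m)
d(F, M) = 3 (d(F, M) = -3*(-1) = 3)
((149 - 56)*164)*d(6, O(0, 4)) = ((149 - 56)*164)*3 = (93*164)*3 = 15252*3 = 45756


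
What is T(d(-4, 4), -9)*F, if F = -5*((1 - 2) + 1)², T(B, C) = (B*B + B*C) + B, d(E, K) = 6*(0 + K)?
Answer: 0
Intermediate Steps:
d(E, K) = 6*K
T(B, C) = B + B² + B*C (T(B, C) = (B² + B*C) + B = B + B² + B*C)
F = 0 (F = -5*(-1 + 1)² = -5*0² = -5*0 = 0)
T(d(-4, 4), -9)*F = ((6*4)*(1 + 6*4 - 9))*0 = (24*(1 + 24 - 9))*0 = (24*16)*0 = 384*0 = 0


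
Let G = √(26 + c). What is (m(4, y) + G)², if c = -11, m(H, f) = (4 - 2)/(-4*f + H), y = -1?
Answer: 241/16 + √15/2 ≈ 16.999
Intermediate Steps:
m(H, f) = 2/(H - 4*f)
G = √15 (G = √(26 - 11) = √15 ≈ 3.8730)
(m(4, y) + G)² = (2/(4 - 4*(-1)) + √15)² = (2/(4 + 4) + √15)² = (2/8 + √15)² = (2*(⅛) + √15)² = (¼ + √15)²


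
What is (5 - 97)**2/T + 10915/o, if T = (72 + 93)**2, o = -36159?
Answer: 2962967/328142925 ≈ 0.0090295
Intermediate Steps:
T = 27225 (T = 165**2 = 27225)
(5 - 97)**2/T + 10915/o = (5 - 97)**2/27225 + 10915/(-36159) = (-92)**2*(1/27225) + 10915*(-1/36159) = 8464*(1/27225) - 10915/36159 = 8464/27225 - 10915/36159 = 2962967/328142925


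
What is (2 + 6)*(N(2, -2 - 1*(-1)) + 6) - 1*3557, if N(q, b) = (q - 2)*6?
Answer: -3509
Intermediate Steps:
N(q, b) = -12 + 6*q (N(q, b) = (-2 + q)*6 = -12 + 6*q)
(2 + 6)*(N(2, -2 - 1*(-1)) + 6) - 1*3557 = (2 + 6)*((-12 + 6*2) + 6) - 1*3557 = 8*((-12 + 12) + 6) - 3557 = 8*(0 + 6) - 3557 = 8*6 - 3557 = 48 - 3557 = -3509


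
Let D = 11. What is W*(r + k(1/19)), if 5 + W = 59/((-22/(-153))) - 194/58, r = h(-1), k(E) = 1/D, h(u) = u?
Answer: -1282295/3509 ≈ -365.43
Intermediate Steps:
k(E) = 1/11
r = -1
W = 256459/638 (W = -5 + (59/((-22/(-153))) - 194/58) = -5 + (59/((-22*(-1/153))) - 194*1/58) = -5 + (59/(22/153) - 97/29) = -5 + (59*(153/22) - 97/29) = -5 + (9027/22 - 97/29) = -5 + 259649/638 = 256459/638 ≈ 401.97)
W*(r + k(1/19)) = 256459*(-1 + 1/11)/638 = (256459/638)*(-10/11) = -1282295/3509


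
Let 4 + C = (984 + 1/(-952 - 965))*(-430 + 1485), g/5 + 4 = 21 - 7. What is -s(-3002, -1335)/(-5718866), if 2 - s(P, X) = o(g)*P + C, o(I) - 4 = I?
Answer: -1679302447/10963066122 ≈ -0.15318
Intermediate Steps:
g = 50 (g = -20 + 5*(21 - 7) = -20 + 5*14 = -20 + 70 = 50)
o(I) = 4 + I
C = 1990067317/1917 (C = -4 + (984 + 1/(-952 - 965))*(-430 + 1485) = -4 + (984 + 1/(-1917))*1055 = -4 + (984 - 1/1917)*1055 = -4 + (1886327/1917)*1055 = -4 + 1990074985/1917 = 1990067317/1917 ≈ 1.0381e+6)
s(P, X) = -1990063483/1917 - 54*P (s(P, X) = 2 - ((4 + 50)*P + 1990067317/1917) = 2 - (54*P + 1990067317/1917) = 2 - (1990067317/1917 + 54*P) = 2 + (-1990067317/1917 - 54*P) = -1990063483/1917 - 54*P)
-s(-3002, -1335)/(-5718866) = -(-1990063483/1917 - 54*(-3002))/(-5718866) = -(-1990063483/1917 + 162108)*(-1/5718866) = -1*(-1679302447/1917)*(-1/5718866) = (1679302447/1917)*(-1/5718866) = -1679302447/10963066122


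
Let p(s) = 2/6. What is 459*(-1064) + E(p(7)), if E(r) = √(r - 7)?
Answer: -488376 + 2*I*√15/3 ≈ -4.8838e+5 + 2.582*I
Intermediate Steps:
p(s) = ⅓ (p(s) = 2*(⅙) = ⅓)
E(r) = √(-7 + r)
459*(-1064) + E(p(7)) = 459*(-1064) + √(-7 + ⅓) = -488376 + √(-20/3) = -488376 + 2*I*√15/3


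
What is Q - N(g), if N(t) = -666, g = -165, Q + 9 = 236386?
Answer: 237043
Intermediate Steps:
Q = 236377 (Q = -9 + 236386 = 236377)
Q - N(g) = 236377 - 1*(-666) = 236377 + 666 = 237043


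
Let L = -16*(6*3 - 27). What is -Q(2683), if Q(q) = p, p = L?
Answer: -144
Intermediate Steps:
L = 144 (L = -16*(18 - 27) = -16*(-9) = 144)
p = 144
Q(q) = 144
-Q(2683) = -1*144 = -144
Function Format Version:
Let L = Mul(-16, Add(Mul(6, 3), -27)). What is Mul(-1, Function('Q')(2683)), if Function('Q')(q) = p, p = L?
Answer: -144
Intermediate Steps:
L = 144 (L = Mul(-16, Add(18, -27)) = Mul(-16, -9) = 144)
p = 144
Function('Q')(q) = 144
Mul(-1, Function('Q')(2683)) = Mul(-1, 144) = -144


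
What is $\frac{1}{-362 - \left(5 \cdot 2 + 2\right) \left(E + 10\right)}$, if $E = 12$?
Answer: $- \frac{1}{626} \approx -0.0015974$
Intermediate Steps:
$\frac{1}{-362 - \left(5 \cdot 2 + 2\right) \left(E + 10\right)} = \frac{1}{-362 - \left(5 \cdot 2 + 2\right) \left(12 + 10\right)} = \frac{1}{-362 - \left(10 + 2\right) 22} = \frac{1}{-362 - 12 \cdot 22} = \frac{1}{-362 - 264} = \frac{1}{-626} = - \frac{1}{626}$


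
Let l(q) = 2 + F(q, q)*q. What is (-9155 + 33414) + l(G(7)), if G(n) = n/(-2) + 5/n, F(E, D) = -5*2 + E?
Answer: 4762137/196 ≈ 24297.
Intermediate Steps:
F(E, D) = -10 + E
G(n) = 5/n - n/2 (G(n) = n*(-½) + 5/n = -n/2 + 5/n = 5/n - n/2)
l(q) = 2 + q*(-10 + q) (l(q) = 2 + (-10 + q)*q = 2 + q*(-10 + q))
(-9155 + 33414) + l(G(7)) = (-9155 + 33414) + (2 + (5/7 - ½*7)*(-10 + (5/7 - ½*7))) = 24259 + (2 + (5*(⅐) - 7/2)*(-10 + (5*(⅐) - 7/2))) = 24259 + (2 + (5/7 - 7/2)*(-10 + (5/7 - 7/2))) = 24259 + (2 - 39*(-10 - 39/14)/14) = 24259 + (2 - 39/14*(-179/14)) = 24259 + (2 + 6981/196) = 24259 + 7373/196 = 4762137/196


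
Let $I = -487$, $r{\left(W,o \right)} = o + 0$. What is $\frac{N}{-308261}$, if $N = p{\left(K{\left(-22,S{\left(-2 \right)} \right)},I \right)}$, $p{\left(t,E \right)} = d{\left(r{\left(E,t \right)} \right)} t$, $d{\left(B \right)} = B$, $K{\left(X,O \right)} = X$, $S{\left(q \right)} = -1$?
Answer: $- \frac{484}{308261} \approx -0.0015701$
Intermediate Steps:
$r{\left(W,o \right)} = o$
$p{\left(t,E \right)} = t^{2}$ ($p{\left(t,E \right)} = t t = t^{2}$)
$N = 484$ ($N = \left(-22\right)^{2} = 484$)
$\frac{N}{-308261} = \frac{484}{-308261} = 484 \left(- \frac{1}{308261}\right) = - \frac{484}{308261}$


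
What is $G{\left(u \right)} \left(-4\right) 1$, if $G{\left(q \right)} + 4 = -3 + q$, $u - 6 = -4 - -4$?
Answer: $4$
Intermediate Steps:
$u = 6$ ($u = 6 - 0 = 6 + \left(-4 + 4\right) = 6 + 0 = 6$)
$G{\left(q \right)} = -7 + q$ ($G{\left(q \right)} = -4 + \left(-3 + q\right) = -7 + q$)
$G{\left(u \right)} \left(-4\right) 1 = \left(-7 + 6\right) \left(-4\right) 1 = \left(-1\right) \left(-4\right) 1 = 4 \cdot 1 = 4$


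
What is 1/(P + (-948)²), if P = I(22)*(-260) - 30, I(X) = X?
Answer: 1/892954 ≈ 1.1199e-6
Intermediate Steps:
P = -5750 (P = 22*(-260) - 30 = -5720 - 30 = -5750)
1/(P + (-948)²) = 1/(-5750 + (-948)²) = 1/(-5750 + 898704) = 1/892954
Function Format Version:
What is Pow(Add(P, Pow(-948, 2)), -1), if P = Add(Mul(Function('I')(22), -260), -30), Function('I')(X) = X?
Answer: Rational(1, 892954) ≈ 1.1199e-6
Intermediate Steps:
P = -5750 (P = Add(Mul(22, -260), -30) = Add(-5720, -30) = -5750)
Pow(Add(P, Pow(-948, 2)), -1) = Pow(Add(-5750, Pow(-948, 2)), -1) = Pow(Add(-5750, 898704), -1) = Pow(892954, -1) = Rational(1, 892954)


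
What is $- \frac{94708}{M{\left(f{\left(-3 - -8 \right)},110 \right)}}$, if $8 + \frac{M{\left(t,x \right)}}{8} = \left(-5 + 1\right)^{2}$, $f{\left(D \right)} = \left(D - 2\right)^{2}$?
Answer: $- \frac{23677}{16} \approx -1479.8$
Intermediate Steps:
$f{\left(D \right)} = \left(-2 + D\right)^{2}$
$M{\left(t,x \right)} = 64$ ($M{\left(t,x \right)} = -64 + 8 \left(-5 + 1\right)^{2} = -64 + 8 \left(-4\right)^{2} = -64 + 8 \cdot 16 = -64 + 128 = 64$)
$- \frac{94708}{M{\left(f{\left(-3 - -8 \right)},110 \right)}} = - \frac{94708}{64} = \left(-94708\right) \frac{1}{64} = - \frac{23677}{16}$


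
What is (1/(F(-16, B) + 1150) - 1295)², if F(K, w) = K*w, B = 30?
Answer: 752814787201/448900 ≈ 1.6770e+6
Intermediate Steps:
(1/(F(-16, B) + 1150) - 1295)² = (1/(-16*30 + 1150) - 1295)² = (1/(-480 + 1150) - 1295)² = (1/670 - 1295)² = (-867649/670)² = 752814787201/448900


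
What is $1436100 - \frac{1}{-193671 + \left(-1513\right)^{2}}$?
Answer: $\frac{3009344677799}{2095498} \approx 1.4361 \cdot 10^{6}$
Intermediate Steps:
$1436100 - \frac{1}{-193671 + \left(-1513\right)^{2}} = 1436100 - \frac{1}{-193671 + 2289169} = 1436100 - \frac{1}{2095498} = \frac{3009344677799}{2095498}$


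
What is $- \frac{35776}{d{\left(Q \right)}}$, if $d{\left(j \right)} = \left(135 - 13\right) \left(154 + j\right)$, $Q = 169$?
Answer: $- \frac{17888}{19703} \approx -0.90788$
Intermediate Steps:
$d{\left(j \right)} = 18788 + 122 j$ ($d{\left(j \right)} = 122 \left(154 + j\right) = 18788 + 122 j$)
$- \frac{35776}{d{\left(Q \right)}} = - \frac{35776}{18788 + 122 \cdot 169} = - \frac{35776}{18788 + 20618} = - \frac{35776}{39406} = \left(-35776\right) \frac{1}{39406} = - \frac{17888}{19703}$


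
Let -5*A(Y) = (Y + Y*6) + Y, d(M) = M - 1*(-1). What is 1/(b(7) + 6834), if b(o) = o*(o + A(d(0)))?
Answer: 5/34359 ≈ 0.00014552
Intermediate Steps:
d(M) = 1 + M (d(M) = M + 1 = 1 + M)
A(Y) = -8*Y/5 (A(Y) = -((Y + Y*6) + Y)/5 = -((Y + 6*Y) + Y)/5 = -(7*Y + Y)/5 = -8*Y/5)
b(o) = o*(-8/5 + o) (b(o) = o*(o - 8*(1 + 0)/5) = o*(o - 8/5*1) = o*(o - 8/5) = o*(-8/5 + o))
1/(b(7) + 6834) = 1/((⅕)*7*(-8 + 5*7) + 6834) = 1/((⅕)*7*(-8 + 35) + 6834) = 1/((⅕)*7*27 + 6834) = 1/(189/5 + 6834) = 1/(34359/5) = 5/34359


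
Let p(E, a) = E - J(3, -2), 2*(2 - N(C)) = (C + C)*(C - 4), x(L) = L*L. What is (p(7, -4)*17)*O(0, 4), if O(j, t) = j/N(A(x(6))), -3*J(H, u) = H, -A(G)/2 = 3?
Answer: 0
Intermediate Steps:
x(L) = L²
A(G) = -6 (A(G) = -2*3 = -6)
J(H, u) = -H/3
N(C) = 2 - C*(-4 + C) (N(C) = 2 - (C + C)*(C - 4)/2 = 2 - 2*C*(-4 + C)/2 = 2 - C*(-4 + C))
p(E, a) = 1 + E (p(E, a) = E - (-1)*3/3 = E - 1*(-1) = E + 1 = 1 + E)
O(j, t) = -j/58 (O(j, t) = j/(2 - 1*(-6)² + 4*(-6)) = j/(2 - 1*36 - 24) = j/(2 - 36 - 24) = j/(-58) = j*(-1/58) = -j/58)
(p(7, -4)*17)*O(0, 4) = ((1 + 7)*17)*(-1/58*0) = (8*17)*0 = 136*0 = 0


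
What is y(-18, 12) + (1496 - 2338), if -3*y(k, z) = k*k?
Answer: -950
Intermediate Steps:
y(k, z) = -k²/3 (y(k, z) = -k*k/3 = -k²/3)
y(-18, 12) + (1496 - 2338) = -⅓*(-18)² + (1496 - 2338) = -⅓*324 - 842 = -108 - 842 = -950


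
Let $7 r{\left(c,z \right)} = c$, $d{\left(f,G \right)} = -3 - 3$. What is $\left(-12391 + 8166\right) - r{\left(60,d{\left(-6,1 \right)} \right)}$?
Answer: $- \frac{29635}{7} \approx -4233.6$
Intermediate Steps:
$d{\left(f,G \right)} = -6$
$r{\left(c,z \right)} = \frac{c}{7}$
$\left(-12391 + 8166\right) - r{\left(60,d{\left(-6,1 \right)} \right)} = \left(-12391 + 8166\right) - \frac{1}{7} \cdot 60 = -4225 - \frac{60}{7} = - \frac{29635}{7}$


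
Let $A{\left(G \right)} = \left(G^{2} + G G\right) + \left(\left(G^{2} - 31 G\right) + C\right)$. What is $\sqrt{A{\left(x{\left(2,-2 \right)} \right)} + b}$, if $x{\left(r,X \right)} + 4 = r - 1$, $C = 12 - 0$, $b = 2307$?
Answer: $3 \sqrt{271} \approx 49.386$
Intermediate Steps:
$C = 12$ ($C = 12 + 0 = 12$)
$x{\left(r,X \right)} = -5 + r$ ($x{\left(r,X \right)} = -4 + \left(r - 1\right) = -4 + \left(-1 + r\right) = -5 + r$)
$A{\left(G \right)} = 12 - 31 G + 3 G^{2}$ ($A{\left(G \right)} = \left(G^{2} + G G\right) + \left(\left(G^{2} - 31 G\right) + 12\right) = \left(G^{2} + G^{2}\right) + \left(12 + G^{2} - 31 G\right) = 2 G^{2} + \left(12 + G^{2} - 31 G\right) = 12 - 31 G + 3 G^{2}$)
$\sqrt{A{\left(x{\left(2,-2 \right)} \right)} + b} = \sqrt{\left(12 - 31 \left(-5 + 2\right) + 3 \left(-5 + 2\right)^{2}\right) + 2307} = \sqrt{\left(12 - -93 + 3 \left(-3\right)^{2}\right) + 2307} = \sqrt{\left(12 + 93 + 3 \cdot 9\right) + 2307} = \sqrt{\left(12 + 93 + 27\right) + 2307} = \sqrt{132 + 2307} = \sqrt{2439} = 3 \sqrt{271}$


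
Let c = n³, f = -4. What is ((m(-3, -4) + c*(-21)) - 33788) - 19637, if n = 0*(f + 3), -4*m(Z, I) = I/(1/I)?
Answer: -53429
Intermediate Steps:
m(Z, I) = -I²/4 (m(Z, I) = -I/(4*(1/I)) = -I*I/4 = -I²/4)
n = 0 (n = 0*(-4 + 3) = 0*(-1) = 0)
c = 0 (c = 0³ = 0)
((m(-3, -4) + c*(-21)) - 33788) - 19637 = ((-¼*(-4)² + 0*(-21)) - 33788) - 19637 = ((-¼*16 + 0) - 33788) - 19637 = ((-4 + 0) - 33788) - 19637 = (-4 - 33788) - 19637 = -33792 - 19637 = -53429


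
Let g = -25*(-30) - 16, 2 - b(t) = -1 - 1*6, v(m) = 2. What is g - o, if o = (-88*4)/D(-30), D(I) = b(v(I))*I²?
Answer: 1486438/2025 ≈ 734.04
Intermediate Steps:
b(t) = 9 (b(t) = 2 - (-1 - 1*6) = 2 - (-1 - 6) = 2 - 1*(-7) = 2 + 7 = 9)
D(I) = 9*I²
g = 734 (g = 750 - 16 = 734)
o = -88/2025 (o = (-88*4)/((9*(-30)²)) = -352/(9*900) = -352/8100 = -352*1/8100 = -88/2025 ≈ -0.043457)
g - o = 734 - 1*(-88/2025) = 734 + 88/2025 = 1486438/2025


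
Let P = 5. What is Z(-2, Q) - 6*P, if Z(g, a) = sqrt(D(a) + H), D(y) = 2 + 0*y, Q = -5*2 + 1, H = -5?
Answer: -30 + I*sqrt(3) ≈ -30.0 + 1.732*I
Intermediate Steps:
Q = -9 (Q = -10 + 1 = -9)
D(y) = 2 (D(y) = 2 + 0 = 2)
Z(g, a) = I*sqrt(3) (Z(g, a) = sqrt(2 - 5) = sqrt(-3) = I*sqrt(3))
Z(-2, Q) - 6*P = I*sqrt(3) - 6*5 = I*sqrt(3) - 30 = -30 + I*sqrt(3)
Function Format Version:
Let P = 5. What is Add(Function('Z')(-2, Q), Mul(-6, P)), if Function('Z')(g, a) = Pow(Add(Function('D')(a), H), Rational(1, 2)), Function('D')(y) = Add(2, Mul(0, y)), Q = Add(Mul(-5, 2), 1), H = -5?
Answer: Add(-30, Mul(I, Pow(3, Rational(1, 2)))) ≈ Add(-30.000, Mul(1.7320, I))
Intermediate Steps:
Q = -9 (Q = Add(-10, 1) = -9)
Function('D')(y) = 2 (Function('D')(y) = Add(2, 0) = 2)
Function('Z')(g, a) = Mul(I, Pow(3, Rational(1, 2))) (Function('Z')(g, a) = Pow(Add(2, -5), Rational(1, 2)) = Pow(-3, Rational(1, 2)) = Mul(I, Pow(3, Rational(1, 2))))
Add(Function('Z')(-2, Q), Mul(-6, P)) = Add(Mul(I, Pow(3, Rational(1, 2))), Mul(-6, 5)) = Add(Mul(I, Pow(3, Rational(1, 2))), -30) = Add(-30, Mul(I, Pow(3, Rational(1, 2))))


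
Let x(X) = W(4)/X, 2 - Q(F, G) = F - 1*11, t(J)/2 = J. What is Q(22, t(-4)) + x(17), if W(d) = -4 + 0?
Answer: -157/17 ≈ -9.2353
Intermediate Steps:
t(J) = 2*J
Q(F, G) = 13 - F (Q(F, G) = 2 - (F - 1*11) = 2 - (F - 11) = 2 - (-11 + F) = 2 + (11 - F) = 13 - F)
W(d) = -4
x(X) = -4/X
Q(22, t(-4)) + x(17) = (13 - 1*22) - 4/17 = (13 - 22) - 4*1/17 = -9 - 4/17 = -157/17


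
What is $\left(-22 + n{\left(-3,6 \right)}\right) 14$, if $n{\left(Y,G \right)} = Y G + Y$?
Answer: $-602$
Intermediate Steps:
$n{\left(Y,G \right)} = Y + G Y$ ($n{\left(Y,G \right)} = G Y + Y = Y + G Y$)
$\left(-22 + n{\left(-3,6 \right)}\right) 14 = \left(-22 - 3 \left(1 + 6\right)\right) 14 = \left(-22 - 21\right) 14 = \left(-43\right) 14 = -602$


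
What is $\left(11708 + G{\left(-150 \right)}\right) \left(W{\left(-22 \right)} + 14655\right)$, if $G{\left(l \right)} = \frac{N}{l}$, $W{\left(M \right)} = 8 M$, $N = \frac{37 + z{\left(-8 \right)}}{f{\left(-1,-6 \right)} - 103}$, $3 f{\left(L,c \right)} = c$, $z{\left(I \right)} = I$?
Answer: $\frac{2669942498891}{15750} \approx 1.6952 \cdot 10^{8}$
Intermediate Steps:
$f{\left(L,c \right)} = \frac{c}{3}$
$N = - \frac{29}{105}$ ($N = \frac{37 - 8}{\frac{1}{3} \left(-6\right) - 103} = \frac{29}{-2 - 103} = \frac{29}{-105} = 29 \left(- \frac{1}{105}\right) = - \frac{29}{105} \approx -0.27619$)
$G{\left(l \right)} = - \frac{29}{105 l}$
$\left(11708 + G{\left(-150 \right)}\right) \left(W{\left(-22 \right)} + 14655\right) = \left(11708 - \frac{29}{105 \left(-150\right)}\right) \left(8 \left(-22\right) + 14655\right) = \left(11708 - - \frac{29}{15750}\right) \left(-176 + 14655\right) = \left(11708 + \frac{29}{15750}\right) 14479 = \frac{184401029}{15750} \cdot 14479 = \frac{2669942498891}{15750}$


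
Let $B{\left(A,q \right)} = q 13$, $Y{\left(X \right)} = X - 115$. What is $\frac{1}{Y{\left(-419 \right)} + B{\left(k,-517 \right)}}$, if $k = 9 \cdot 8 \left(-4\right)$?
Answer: $- \frac{1}{7255} \approx -0.00013784$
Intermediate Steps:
$Y{\left(X \right)} = -115 + X$ ($Y{\left(X \right)} = X - 115 = -115 + X$)
$k = -288$ ($k = 72 \left(-4\right) = -288$)
$B{\left(A,q \right)} = 13 q$
$\frac{1}{Y{\left(-419 \right)} + B{\left(k,-517 \right)}} = \frac{1}{\left(-115 - 419\right) + 13 \left(-517\right)} = \frac{1}{-534 - 6721} = \frac{1}{-7255} = - \frac{1}{7255}$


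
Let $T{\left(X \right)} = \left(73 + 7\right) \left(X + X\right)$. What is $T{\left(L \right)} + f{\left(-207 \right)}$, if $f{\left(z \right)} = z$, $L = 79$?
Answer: $12433$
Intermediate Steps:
$T{\left(X \right)} = 160 X$ ($T{\left(X \right)} = 80 \cdot 2 X = 160 X$)
$T{\left(L \right)} + f{\left(-207 \right)} = 160 \cdot 79 - 207 = 12640 - 207 = 12433$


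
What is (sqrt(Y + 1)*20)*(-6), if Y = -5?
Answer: -240*I ≈ -240.0*I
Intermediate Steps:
(sqrt(Y + 1)*20)*(-6) = (sqrt(-5 + 1)*20)*(-6) = (sqrt(-4)*20)*(-6) = ((2*I)*20)*(-6) = (40*I)*(-6) = -240*I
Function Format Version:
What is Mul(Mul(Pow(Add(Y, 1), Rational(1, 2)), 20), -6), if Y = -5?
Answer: Mul(-240, I) ≈ Mul(-240.00, I)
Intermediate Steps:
Mul(Mul(Pow(Add(Y, 1), Rational(1, 2)), 20), -6) = Mul(Mul(Pow(Add(-5, 1), Rational(1, 2)), 20), -6) = Mul(Mul(Pow(-4, Rational(1, 2)), 20), -6) = Mul(Mul(Mul(2, I), 20), -6) = Mul(Mul(40, I), -6) = Mul(-240, I)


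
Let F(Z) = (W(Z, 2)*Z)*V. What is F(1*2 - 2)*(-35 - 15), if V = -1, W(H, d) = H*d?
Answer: 0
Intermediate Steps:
F(Z) = -2*Z**2 (F(Z) = ((Z*2)*Z)*(-1) = ((2*Z)*Z)*(-1) = (2*Z**2)*(-1) = -2*Z**2)
F(1*2 - 2)*(-35 - 15) = (-2*(1*2 - 2)**2)*(-35 - 15) = -2*(2 - 2)**2*(-50) = -2*0**2*(-50) = -2*0*(-50) = 0*(-50) = 0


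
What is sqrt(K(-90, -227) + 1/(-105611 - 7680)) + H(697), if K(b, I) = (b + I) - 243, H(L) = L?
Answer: 697 + I*sqrt(7187516494651)/113291 ≈ 697.0 + 23.664*I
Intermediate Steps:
K(b, I) = -243 + I + b (K(b, I) = (I + b) - 243 = -243 + I + b)
sqrt(K(-90, -227) + 1/(-105611 - 7680)) + H(697) = sqrt((-243 - 227 - 90) + 1/(-105611 - 7680)) + 697 = sqrt(-560 + 1/(-113291)) + 697 = sqrt(-560 - 1/113291) + 697 = sqrt(-63442961/113291) + 697 = I*sqrt(7187516494651)/113291 + 697 = 697 + I*sqrt(7187516494651)/113291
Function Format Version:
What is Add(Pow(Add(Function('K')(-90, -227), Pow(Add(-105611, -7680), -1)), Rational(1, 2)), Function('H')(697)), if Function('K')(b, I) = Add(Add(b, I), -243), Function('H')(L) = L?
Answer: Add(697, Mul(Rational(1, 113291), I, Pow(7187516494651, Rational(1, 2)))) ≈ Add(697.00, Mul(23.664, I))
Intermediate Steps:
Function('K')(b, I) = Add(-243, I, b) (Function('K')(b, I) = Add(Add(I, b), -243) = Add(-243, I, b))
Add(Pow(Add(Function('K')(-90, -227), Pow(Add(-105611, -7680), -1)), Rational(1, 2)), Function('H')(697)) = Add(Pow(Add(Add(-243, -227, -90), Pow(Add(-105611, -7680), -1)), Rational(1, 2)), 697) = Add(Pow(Add(-560, Pow(-113291, -1)), Rational(1, 2)), 697) = Add(Pow(Add(-560, Rational(-1, 113291)), Rational(1, 2)), 697) = Add(Pow(Rational(-63442961, 113291), Rational(1, 2)), 697) = Add(Mul(Rational(1, 113291), I, Pow(7187516494651, Rational(1, 2))), 697) = Add(697, Mul(Rational(1, 113291), I, Pow(7187516494651, Rational(1, 2))))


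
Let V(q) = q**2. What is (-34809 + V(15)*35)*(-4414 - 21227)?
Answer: 690614694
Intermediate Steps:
(-34809 + V(15)*35)*(-4414 - 21227) = (-34809 + 15**2*35)*(-4414 - 21227) = (-34809 + 225*35)*(-25641) = (-34809 + 7875)*(-25641) = -26934*(-25641) = 690614694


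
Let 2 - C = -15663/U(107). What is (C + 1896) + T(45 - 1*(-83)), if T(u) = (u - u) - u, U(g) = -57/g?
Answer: -525017/19 ≈ -27632.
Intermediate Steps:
T(u) = -u (T(u) = 0 - u = -u)
C = -558609/19 (C = 2 - (-15663)/((-57/107)) = 2 - (-15663)/((-57*1/107)) = 2 - (-15663)/(-57/107) = 2 - (-15663)*(-107)/57 = 2 - 1*558647/19 = 2 - 558647/19 = -558609/19 ≈ -29400.)
(C + 1896) + T(45 - 1*(-83)) = (-558609/19 + 1896) - (45 - 1*(-83)) = -522585/19 - (45 + 83) = -522585/19 - 1*128 = -522585/19 - 128 = -525017/19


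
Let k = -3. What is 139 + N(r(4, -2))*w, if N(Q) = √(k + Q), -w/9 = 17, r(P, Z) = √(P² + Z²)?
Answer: 139 - 153*√(-3 + 2*√5) ≈ -46.637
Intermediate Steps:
w = -153 (w = -9*17 = -153)
N(Q) = √(-3 + Q)
139 + N(r(4, -2))*w = 139 + √(-3 + √(4² + (-2)²))*(-153) = 139 + √(-3 + √(16 + 4))*(-153) = 139 + √(-3 + √20)*(-153) = 139 + √(-3 + 2*√5)*(-153) = 139 - 153*√(-3 + 2*√5)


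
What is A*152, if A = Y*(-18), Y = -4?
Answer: 10944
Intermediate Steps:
A = 72 (A = -4*(-18) = 72)
A*152 = 72*152 = 10944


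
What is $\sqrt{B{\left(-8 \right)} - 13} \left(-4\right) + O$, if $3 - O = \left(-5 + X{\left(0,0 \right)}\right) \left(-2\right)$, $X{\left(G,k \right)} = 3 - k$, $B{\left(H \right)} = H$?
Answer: $-1 - 4 i \sqrt{21} \approx -1.0 - 18.33 i$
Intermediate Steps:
$O = -1$ ($O = 3 - \left(-5 + \left(3 - 0\right)\right) \left(-2\right) = 3 - \left(-5 + \left(3 + 0\right)\right) \left(-2\right) = 3 - \left(-5 + 3\right) \left(-2\right) = 3 - \left(-2\right) \left(-2\right) = 3 - 4 = -1$)
$\sqrt{B{\left(-8 \right)} - 13} \left(-4\right) + O = \sqrt{-8 - 13} \left(-4\right) - 1 = \sqrt{-21} \left(-4\right) - 1 = i \sqrt{21} \left(-4\right) - 1 = - 4 i \sqrt{21} - 1 = -1 - 4 i \sqrt{21}$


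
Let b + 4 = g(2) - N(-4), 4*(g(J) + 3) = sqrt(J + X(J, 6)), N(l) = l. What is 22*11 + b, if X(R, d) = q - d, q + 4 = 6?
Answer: 239 + I*sqrt(2)/4 ≈ 239.0 + 0.35355*I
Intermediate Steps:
q = 2 (q = -4 + 6 = 2)
X(R, d) = 2 - d
g(J) = -3 + sqrt(-4 + J)/4 (g(J) = -3 + sqrt(J + (2 - 1*6))/4 = -3 + sqrt(J + (2 - 6))/4 = -3 + sqrt(J - 4)/4 = -3 + sqrt(-4 + J)/4)
b = -3 + I*sqrt(2)/4 (b = -4 + ((-3 + sqrt(-4 + 2)/4) - 1*(-4)) = -4 + ((-3 + sqrt(-2)/4) + 4) = -4 + ((-3 + (I*sqrt(2))/4) + 4) = -4 + ((-3 + I*sqrt(2)/4) + 4) = -4 + (1 + I*sqrt(2)/4) = -3 + I*sqrt(2)/4 ≈ -3.0 + 0.35355*I)
22*11 + b = 22*11 + (-3 + I*sqrt(2)/4) = 242 + (-3 + I*sqrt(2)/4) = 239 + I*sqrt(2)/4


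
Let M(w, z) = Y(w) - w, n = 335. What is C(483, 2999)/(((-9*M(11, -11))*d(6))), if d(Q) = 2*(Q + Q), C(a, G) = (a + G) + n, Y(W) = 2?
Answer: 3817/1944 ≈ 1.9635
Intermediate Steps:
M(w, z) = 2 - w
C(a, G) = 335 + G + a (C(a, G) = (a + G) + 335 = (G + a) + 335 = 335 + G + a)
d(Q) = 4*Q (d(Q) = 2*(2*Q) = 4*Q)
C(483, 2999)/(((-9*M(11, -11))*d(6))) = (335 + 2999 + 483)/(((-9*(2 - 1*11))*(4*6))) = 3817/((-9*(2 - 11)*24)) = 3817/((-9*(-9)*24)) = 3817/((81*24)) = 3817/1944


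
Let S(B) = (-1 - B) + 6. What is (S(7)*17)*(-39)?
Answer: 1326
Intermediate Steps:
S(B) = 5 - B
(S(7)*17)*(-39) = ((5 - 1*7)*17)*(-39) = ((5 - 7)*17)*(-39) = -2*17*(-39) = -34*(-39) = 1326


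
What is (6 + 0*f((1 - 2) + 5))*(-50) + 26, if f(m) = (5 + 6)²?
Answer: -274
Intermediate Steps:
f(m) = 121 (f(m) = 11² = 121)
(6 + 0*f((1 - 2) + 5))*(-50) + 26 = (6 + 0*121)*(-50) + 26 = (6 + 0)*(-50) + 26 = 6*(-50) + 26 = -300 + 26 = -274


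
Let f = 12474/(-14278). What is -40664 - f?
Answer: -26390369/649 ≈ -40663.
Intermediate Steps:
f = -567/649 (f = 12474*(-1/14278) = -567/649 ≈ -0.87365)
-40664 - f = -40664 - 1*(-567/649) = -40664 + 567/649 = -26390369/649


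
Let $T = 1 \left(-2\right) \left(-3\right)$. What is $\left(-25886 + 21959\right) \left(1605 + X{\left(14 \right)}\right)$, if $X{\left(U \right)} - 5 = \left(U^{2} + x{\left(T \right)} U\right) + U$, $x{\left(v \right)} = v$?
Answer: $-7477008$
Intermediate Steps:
$T = 6$ ($T = \left(-2\right) \left(-3\right) = 6$)
$X{\left(U \right)} = 5 + U^{2} + 7 U$ ($X{\left(U \right)} = 5 + \left(\left(U^{2} + 6 U\right) + U\right) = 5 + \left(U^{2} + 7 U\right) = 5 + U^{2} + 7 U$)
$\left(-25886 + 21959\right) \left(1605 + X{\left(14 \right)}\right) = \left(-25886 + 21959\right) \left(1605 + \left(5 + 14^{2} + 7 \cdot 14\right)\right) = - 3927 \left(1605 + \left(5 + 196 + 98\right)\right) = - 3927 \left(1605 + 299\right) = \left(-3927\right) 1904 = -7477008$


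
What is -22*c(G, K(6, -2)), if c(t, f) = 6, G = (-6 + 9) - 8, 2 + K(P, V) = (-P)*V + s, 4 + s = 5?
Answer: -132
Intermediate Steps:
s = 1 (s = -4 + 5 = 1)
K(P, V) = -1 - P*V (K(P, V) = -2 + ((-P)*V + 1) = -2 + (-P*V + 1) = -2 + (1 - P*V) = -1 - P*V)
G = -5 (G = 3 - 8 = -5)
-22*c(G, K(6, -2)) = -22*6 = -132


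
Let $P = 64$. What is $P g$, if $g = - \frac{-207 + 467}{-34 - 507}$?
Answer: $\frac{16640}{541} \approx 30.758$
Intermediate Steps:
$g = \frac{260}{541}$ ($g = - \frac{260}{-541} = - \frac{260 \left(-1\right)}{541} = \left(-1\right) \left(- \frac{260}{541}\right) = \frac{260}{541} \approx 0.48059$)
$P g = 64 \cdot \frac{260}{541} = \frac{16640}{541}$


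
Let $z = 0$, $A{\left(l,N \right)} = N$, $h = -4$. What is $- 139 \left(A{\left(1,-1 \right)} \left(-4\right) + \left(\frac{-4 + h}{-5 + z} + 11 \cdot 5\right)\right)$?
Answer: $- \frac{42117}{5} \approx -8423.4$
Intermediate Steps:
$- 139 \left(A{\left(1,-1 \right)} \left(-4\right) + \left(\frac{-4 + h}{-5 + z} + 11 \cdot 5\right)\right) = - 139 \left(\left(-1\right) \left(-4\right) + \left(\frac{-4 - 4}{-5 + 0} + 11 \cdot 5\right)\right) = - 139 \left(4 + \left(- \frac{8}{-5} + 55\right)\right) = - 139 \left(4 + \left(\left(-8\right) \left(- \frac{1}{5}\right) + 55\right)\right) = - 139 \left(4 + \left(\frac{8}{5} + 55\right)\right) = - 139 \left(4 + \frac{283}{5}\right) = \left(-139\right) \frac{303}{5} = - \frac{42117}{5}$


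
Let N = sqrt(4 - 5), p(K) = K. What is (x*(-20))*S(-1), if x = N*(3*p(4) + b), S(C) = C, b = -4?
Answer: 160*I ≈ 160.0*I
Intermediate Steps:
N = I (N = sqrt(-1) = I ≈ 1.0*I)
x = 8*I (x = I*(3*4 - 4) = I*(12 - 4) = I*8 = 8*I ≈ 8.0*I)
(x*(-20))*S(-1) = ((8*I)*(-20))*(-1) = -160*I*(-1) = 160*I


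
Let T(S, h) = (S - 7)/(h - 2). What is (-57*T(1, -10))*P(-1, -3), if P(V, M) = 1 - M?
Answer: -114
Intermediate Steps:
T(S, h) = (-7 + S)/(-2 + h)
(-57*T(1, -10))*P(-1, -3) = (-57*(-7 + 1)/(-2 - 10))*(1 - 1*(-3)) = (-57*(-6)/(-12))*(1 + 3) = -(-19)*(-6)/4*4 = -57*1/2*4 = -57/2*4 = -114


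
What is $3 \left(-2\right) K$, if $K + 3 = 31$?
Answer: $-168$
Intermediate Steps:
$K = 28$ ($K = -3 + 31 = 28$)
$3 \left(-2\right) K = 3 \left(-2\right) 28 = \left(-6\right) 28 = -168$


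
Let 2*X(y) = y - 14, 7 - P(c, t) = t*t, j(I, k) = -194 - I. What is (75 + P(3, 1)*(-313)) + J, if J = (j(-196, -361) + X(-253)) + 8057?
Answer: 12245/2 ≈ 6122.5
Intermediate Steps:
P(c, t) = 7 - t² (P(c, t) = 7 - t*t = 7 - t²)
X(y) = -7 + y/2 (X(y) = (y - 14)/2 = (-14 + y)/2 = -7 + y/2)
J = 15851/2 (J = ((-194 - 1*(-196)) + (-7 + (½)*(-253))) + 8057 = ((-194 + 196) + (-7 - 253/2)) + 8057 = (2 - 267/2) + 8057 = -263/2 + 8057 = 15851/2 ≈ 7925.5)
(75 + P(3, 1)*(-313)) + J = (75 + (7 - 1*1²)*(-313)) + 15851/2 = (75 + (7 - 1*1)*(-313)) + 15851/2 = (75 + (7 - 1)*(-313)) + 15851/2 = (75 + 6*(-313)) + 15851/2 = (75 - 1878) + 15851/2 = -1803 + 15851/2 = 12245/2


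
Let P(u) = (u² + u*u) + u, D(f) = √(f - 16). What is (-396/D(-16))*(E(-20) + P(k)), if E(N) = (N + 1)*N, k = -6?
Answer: 22077*I*√2 ≈ 31222.0*I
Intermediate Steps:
D(f) = √(-16 + f)
P(u) = u + 2*u² (P(u) = (u² + u²) + u = 2*u² + u = u + 2*u²)
E(N) = N*(1 + N) (E(N) = (1 + N)*N = N*(1 + N))
(-396/D(-16))*(E(-20) + P(k)) = (-396/√(-16 - 16))*(-20*(1 - 20) - 6*(1 + 2*(-6))) = (-396*(-I*√2/8))*(-20*(-19) - 6*(1 - 12)) = (-396*(-I*√2/8))*(380 - 6*(-11)) = (-(-99)*I*√2/2)*(380 + 66) = (99*I*√2/2)*446 = 22077*I*√2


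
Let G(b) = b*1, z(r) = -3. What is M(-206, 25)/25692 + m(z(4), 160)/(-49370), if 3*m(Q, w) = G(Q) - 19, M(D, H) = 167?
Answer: 1405533/211402340 ≈ 0.0066486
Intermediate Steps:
G(b) = b
m(Q, w) = -19/3 + Q/3 (m(Q, w) = (Q - 19)/3 = (-19 + Q)/3 = -19/3 + Q/3)
M(-206, 25)/25692 + m(z(4), 160)/(-49370) = 167/25692 + (-19/3 + (1/3)*(-3))/(-49370) = 167*(1/25692) + (-19/3 - 1)*(-1/49370) = 167/25692 - 22/3*(-1/49370) = 167/25692 + 11/74055 = 1405533/211402340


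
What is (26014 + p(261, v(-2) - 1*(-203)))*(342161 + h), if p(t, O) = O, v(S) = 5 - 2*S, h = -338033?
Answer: 108260928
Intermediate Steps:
(26014 + p(261, v(-2) - 1*(-203)))*(342161 + h) = (26014 + ((5 - 2*(-2)) - 1*(-203)))*(342161 - 338033) = (26014 + ((5 + 4) + 203))*4128 = (26014 + (9 + 203))*4128 = (26014 + 212)*4128 = 26226*4128 = 108260928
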